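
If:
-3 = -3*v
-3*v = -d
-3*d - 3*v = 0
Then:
No Solution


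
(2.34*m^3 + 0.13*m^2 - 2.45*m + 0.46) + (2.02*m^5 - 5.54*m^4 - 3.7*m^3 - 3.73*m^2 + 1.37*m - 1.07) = 2.02*m^5 - 5.54*m^4 - 1.36*m^3 - 3.6*m^2 - 1.08*m - 0.61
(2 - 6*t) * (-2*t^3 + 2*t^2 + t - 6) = 12*t^4 - 16*t^3 - 2*t^2 + 38*t - 12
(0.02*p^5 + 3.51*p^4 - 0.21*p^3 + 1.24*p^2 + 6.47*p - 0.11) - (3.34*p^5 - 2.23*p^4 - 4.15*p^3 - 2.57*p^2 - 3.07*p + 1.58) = -3.32*p^5 + 5.74*p^4 + 3.94*p^3 + 3.81*p^2 + 9.54*p - 1.69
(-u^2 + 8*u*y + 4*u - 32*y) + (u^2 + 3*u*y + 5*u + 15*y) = 11*u*y + 9*u - 17*y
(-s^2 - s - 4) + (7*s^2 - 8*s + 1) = 6*s^2 - 9*s - 3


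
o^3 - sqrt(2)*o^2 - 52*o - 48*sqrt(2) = (o - 6*sqrt(2))*(o + sqrt(2))*(o + 4*sqrt(2))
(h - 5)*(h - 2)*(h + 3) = h^3 - 4*h^2 - 11*h + 30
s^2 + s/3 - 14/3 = (s - 2)*(s + 7/3)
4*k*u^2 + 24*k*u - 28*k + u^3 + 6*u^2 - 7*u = (4*k + u)*(u - 1)*(u + 7)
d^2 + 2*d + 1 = (d + 1)^2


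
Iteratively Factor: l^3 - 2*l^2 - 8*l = (l - 4)*(l^2 + 2*l) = l*(l - 4)*(l + 2)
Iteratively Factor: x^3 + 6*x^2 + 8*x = (x)*(x^2 + 6*x + 8) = x*(x + 2)*(x + 4)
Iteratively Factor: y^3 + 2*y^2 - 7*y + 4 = (y + 4)*(y^2 - 2*y + 1) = (y - 1)*(y + 4)*(y - 1)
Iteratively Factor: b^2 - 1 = (b + 1)*(b - 1)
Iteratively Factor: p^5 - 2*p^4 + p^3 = (p - 1)*(p^4 - p^3) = (p - 1)^2*(p^3) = p*(p - 1)^2*(p^2) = p^2*(p - 1)^2*(p)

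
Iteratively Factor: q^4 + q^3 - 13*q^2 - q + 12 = (q - 3)*(q^3 + 4*q^2 - q - 4) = (q - 3)*(q + 4)*(q^2 - 1) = (q - 3)*(q + 1)*(q + 4)*(q - 1)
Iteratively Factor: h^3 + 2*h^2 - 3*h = (h + 3)*(h^2 - h) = (h - 1)*(h + 3)*(h)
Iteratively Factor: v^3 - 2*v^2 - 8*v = (v + 2)*(v^2 - 4*v) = (v - 4)*(v + 2)*(v)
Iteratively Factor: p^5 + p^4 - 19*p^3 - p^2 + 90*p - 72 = (p + 4)*(p^4 - 3*p^3 - 7*p^2 + 27*p - 18) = (p + 3)*(p + 4)*(p^3 - 6*p^2 + 11*p - 6) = (p - 3)*(p + 3)*(p + 4)*(p^2 - 3*p + 2) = (p - 3)*(p - 1)*(p + 3)*(p + 4)*(p - 2)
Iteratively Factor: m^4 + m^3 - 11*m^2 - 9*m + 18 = (m - 1)*(m^3 + 2*m^2 - 9*m - 18) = (m - 3)*(m - 1)*(m^2 + 5*m + 6) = (m - 3)*(m - 1)*(m + 2)*(m + 3)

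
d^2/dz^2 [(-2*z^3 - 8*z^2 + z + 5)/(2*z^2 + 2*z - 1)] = 24*(2*z^3 + 2*z^2 + 5*z + 2)/(8*z^6 + 24*z^5 + 12*z^4 - 16*z^3 - 6*z^2 + 6*z - 1)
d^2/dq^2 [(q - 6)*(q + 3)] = 2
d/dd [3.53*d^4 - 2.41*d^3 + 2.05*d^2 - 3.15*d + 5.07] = 14.12*d^3 - 7.23*d^2 + 4.1*d - 3.15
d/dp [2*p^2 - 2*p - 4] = 4*p - 2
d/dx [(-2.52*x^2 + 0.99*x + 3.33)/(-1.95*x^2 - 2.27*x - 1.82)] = (7.6509*x^2 + 22.1598*x + 5.7573)/(3.8025*x^4 + 8.853*x^3 + 12.2509*x^2 + 8.2628*x + 3.3124)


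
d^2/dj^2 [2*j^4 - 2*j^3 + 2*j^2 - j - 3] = 24*j^2 - 12*j + 4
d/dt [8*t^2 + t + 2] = 16*t + 1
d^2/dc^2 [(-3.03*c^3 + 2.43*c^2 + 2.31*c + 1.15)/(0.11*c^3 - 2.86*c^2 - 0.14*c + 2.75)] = (-1.84767*c^6 - 0.112266000000005*c^5 + 7.03005600000003*c^4 - 27.9454100000001*c^3 + 169.61868*c^2 - 27.80184*c + 56.66703)/(0.001331*c^9 - 0.103818*c^8 + 2.694186*c^7 - 23.029567*c^6 - 8.619864*c^5 + 67.059432*c^4 + 9.099481*c^3 - 64.72455*c^2 - 3.17625*c + 20.796875)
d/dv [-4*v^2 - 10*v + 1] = -8*v - 10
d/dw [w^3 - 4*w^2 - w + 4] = 3*w^2 - 8*w - 1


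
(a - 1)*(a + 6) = a^2 + 5*a - 6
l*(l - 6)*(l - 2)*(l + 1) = l^4 - 7*l^3 + 4*l^2 + 12*l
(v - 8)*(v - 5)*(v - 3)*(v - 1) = v^4 - 17*v^3 + 95*v^2 - 199*v + 120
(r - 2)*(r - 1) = r^2 - 3*r + 2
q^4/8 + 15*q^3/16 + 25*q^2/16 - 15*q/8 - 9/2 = (q/4 + 1)*(q/2 + 1)*(q - 3/2)*(q + 3)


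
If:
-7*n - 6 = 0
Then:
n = -6/7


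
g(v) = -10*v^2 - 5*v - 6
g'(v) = -20*v - 5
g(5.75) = -365.38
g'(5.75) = -120.00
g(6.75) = -495.38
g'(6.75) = -140.00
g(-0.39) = -5.57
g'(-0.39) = 2.80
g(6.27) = -430.48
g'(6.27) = -130.40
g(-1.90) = -32.60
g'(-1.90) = 33.00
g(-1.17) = -13.84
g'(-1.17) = 18.40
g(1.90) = -51.60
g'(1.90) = -43.00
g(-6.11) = -348.77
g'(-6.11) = 117.20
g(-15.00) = -2181.00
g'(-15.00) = 295.00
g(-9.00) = -771.00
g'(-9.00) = 175.00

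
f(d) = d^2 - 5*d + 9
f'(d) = 2*d - 5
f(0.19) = 8.09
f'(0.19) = -4.62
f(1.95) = 3.05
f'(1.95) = -1.10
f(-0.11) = 9.56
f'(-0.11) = -5.22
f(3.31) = 3.41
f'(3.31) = 1.62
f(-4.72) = 54.88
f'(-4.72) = -14.44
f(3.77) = 4.36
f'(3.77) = 2.54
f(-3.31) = 36.51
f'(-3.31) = -11.62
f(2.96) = 2.96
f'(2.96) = 0.92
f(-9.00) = 135.00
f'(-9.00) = -23.00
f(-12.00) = 213.00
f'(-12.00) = -29.00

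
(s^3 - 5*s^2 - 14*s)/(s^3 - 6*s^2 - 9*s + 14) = s/(s - 1)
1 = 1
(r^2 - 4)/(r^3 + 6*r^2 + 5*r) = (r^2 - 4)/(r*(r^2 + 6*r + 5))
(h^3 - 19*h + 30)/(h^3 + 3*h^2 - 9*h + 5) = (h^2 - 5*h + 6)/(h^2 - 2*h + 1)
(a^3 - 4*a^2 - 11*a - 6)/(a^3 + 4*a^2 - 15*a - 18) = (a^2 - 5*a - 6)/(a^2 + 3*a - 18)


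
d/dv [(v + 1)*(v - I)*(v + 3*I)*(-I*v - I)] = -4*I*v^3 + 6*v^2*(1 - I) + 8*v*(1 - I) + 2 - 6*I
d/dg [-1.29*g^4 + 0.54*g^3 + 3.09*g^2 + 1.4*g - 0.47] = -5.16*g^3 + 1.62*g^2 + 6.18*g + 1.4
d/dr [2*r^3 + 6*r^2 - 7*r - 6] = 6*r^2 + 12*r - 7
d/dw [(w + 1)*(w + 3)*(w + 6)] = 3*w^2 + 20*w + 27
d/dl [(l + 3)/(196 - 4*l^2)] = (-l^2 + 2*l*(l + 3) + 49)/(4*(l^2 - 49)^2)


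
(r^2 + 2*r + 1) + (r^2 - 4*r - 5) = 2*r^2 - 2*r - 4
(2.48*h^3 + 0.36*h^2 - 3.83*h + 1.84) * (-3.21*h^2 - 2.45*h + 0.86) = -7.9608*h^5 - 7.2316*h^4 + 13.5451*h^3 + 3.7867*h^2 - 7.8018*h + 1.5824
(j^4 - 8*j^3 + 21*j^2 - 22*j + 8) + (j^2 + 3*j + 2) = j^4 - 8*j^3 + 22*j^2 - 19*j + 10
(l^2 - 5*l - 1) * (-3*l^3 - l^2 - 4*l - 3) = -3*l^5 + 14*l^4 + 4*l^3 + 18*l^2 + 19*l + 3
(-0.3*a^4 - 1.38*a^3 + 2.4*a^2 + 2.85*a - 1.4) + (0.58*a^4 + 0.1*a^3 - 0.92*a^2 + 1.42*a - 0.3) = 0.28*a^4 - 1.28*a^3 + 1.48*a^2 + 4.27*a - 1.7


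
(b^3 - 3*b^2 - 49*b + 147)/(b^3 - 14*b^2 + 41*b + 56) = (b^2 + 4*b - 21)/(b^2 - 7*b - 8)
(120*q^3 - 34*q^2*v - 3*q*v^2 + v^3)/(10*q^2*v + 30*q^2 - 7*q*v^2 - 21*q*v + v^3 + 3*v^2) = (24*q^2 - 2*q*v - v^2)/(2*q*v + 6*q - v^2 - 3*v)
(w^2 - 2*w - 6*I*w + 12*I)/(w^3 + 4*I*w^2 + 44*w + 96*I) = (w - 2)/(w^2 + 10*I*w - 16)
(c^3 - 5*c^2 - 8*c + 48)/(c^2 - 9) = (c^2 - 8*c + 16)/(c - 3)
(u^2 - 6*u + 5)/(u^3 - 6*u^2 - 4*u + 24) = (u^2 - 6*u + 5)/(u^3 - 6*u^2 - 4*u + 24)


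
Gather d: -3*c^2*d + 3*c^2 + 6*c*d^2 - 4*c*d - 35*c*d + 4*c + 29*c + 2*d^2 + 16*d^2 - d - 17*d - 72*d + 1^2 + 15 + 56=3*c^2 + 33*c + d^2*(6*c + 18) + d*(-3*c^2 - 39*c - 90) + 72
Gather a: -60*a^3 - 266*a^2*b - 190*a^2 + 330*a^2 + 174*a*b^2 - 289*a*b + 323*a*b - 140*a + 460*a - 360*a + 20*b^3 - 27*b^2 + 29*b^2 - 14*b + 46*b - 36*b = -60*a^3 + a^2*(140 - 266*b) + a*(174*b^2 + 34*b - 40) + 20*b^3 + 2*b^2 - 4*b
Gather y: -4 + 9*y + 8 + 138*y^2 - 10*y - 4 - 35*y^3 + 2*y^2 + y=-35*y^3 + 140*y^2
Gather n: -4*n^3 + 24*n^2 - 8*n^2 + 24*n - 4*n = -4*n^3 + 16*n^2 + 20*n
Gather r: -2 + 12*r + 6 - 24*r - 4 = -12*r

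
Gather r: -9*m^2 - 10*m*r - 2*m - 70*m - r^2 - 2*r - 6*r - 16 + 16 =-9*m^2 - 72*m - r^2 + r*(-10*m - 8)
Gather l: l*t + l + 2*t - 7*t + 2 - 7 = l*(t + 1) - 5*t - 5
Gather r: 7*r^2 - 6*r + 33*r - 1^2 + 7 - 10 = 7*r^2 + 27*r - 4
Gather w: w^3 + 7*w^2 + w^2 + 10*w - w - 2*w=w^3 + 8*w^2 + 7*w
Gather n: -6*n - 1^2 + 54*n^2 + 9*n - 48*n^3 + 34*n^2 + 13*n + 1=-48*n^3 + 88*n^2 + 16*n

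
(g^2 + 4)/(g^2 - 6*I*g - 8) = (g + 2*I)/(g - 4*I)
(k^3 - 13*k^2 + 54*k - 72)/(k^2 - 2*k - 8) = (k^2 - 9*k + 18)/(k + 2)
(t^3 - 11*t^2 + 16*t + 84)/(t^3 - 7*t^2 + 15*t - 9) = (t^3 - 11*t^2 + 16*t + 84)/(t^3 - 7*t^2 + 15*t - 9)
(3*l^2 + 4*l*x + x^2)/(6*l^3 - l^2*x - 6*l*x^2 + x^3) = (3*l + x)/(6*l^2 - 7*l*x + x^2)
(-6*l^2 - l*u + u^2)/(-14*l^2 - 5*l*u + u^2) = (-3*l + u)/(-7*l + u)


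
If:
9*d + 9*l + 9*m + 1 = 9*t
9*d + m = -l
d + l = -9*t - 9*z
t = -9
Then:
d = 41/36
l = 2875/36 - 9*z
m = 9*z - 811/9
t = -9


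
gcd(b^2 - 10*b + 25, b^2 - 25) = b - 5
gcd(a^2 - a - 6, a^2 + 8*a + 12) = a + 2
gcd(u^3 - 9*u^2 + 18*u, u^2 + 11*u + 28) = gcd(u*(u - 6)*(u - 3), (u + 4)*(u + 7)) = 1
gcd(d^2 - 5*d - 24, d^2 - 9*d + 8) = d - 8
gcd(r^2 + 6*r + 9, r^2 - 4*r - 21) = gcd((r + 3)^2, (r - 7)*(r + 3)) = r + 3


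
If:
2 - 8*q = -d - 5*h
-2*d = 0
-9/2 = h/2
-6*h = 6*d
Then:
No Solution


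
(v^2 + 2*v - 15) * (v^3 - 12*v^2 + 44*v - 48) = v^5 - 10*v^4 + 5*v^3 + 220*v^2 - 756*v + 720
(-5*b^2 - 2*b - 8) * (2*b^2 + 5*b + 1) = -10*b^4 - 29*b^3 - 31*b^2 - 42*b - 8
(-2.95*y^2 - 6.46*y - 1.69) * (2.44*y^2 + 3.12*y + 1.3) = -7.198*y^4 - 24.9664*y^3 - 28.1138*y^2 - 13.6708*y - 2.197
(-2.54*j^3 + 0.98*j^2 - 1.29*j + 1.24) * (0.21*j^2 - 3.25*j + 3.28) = -0.5334*j^5 + 8.4608*j^4 - 11.7871*j^3 + 7.6673*j^2 - 8.2612*j + 4.0672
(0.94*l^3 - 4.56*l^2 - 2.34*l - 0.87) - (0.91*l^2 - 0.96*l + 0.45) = 0.94*l^3 - 5.47*l^2 - 1.38*l - 1.32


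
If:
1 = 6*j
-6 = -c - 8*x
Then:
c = 6 - 8*x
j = 1/6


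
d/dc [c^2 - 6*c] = 2*c - 6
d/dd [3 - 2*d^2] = -4*d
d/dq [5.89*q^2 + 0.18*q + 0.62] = 11.78*q + 0.18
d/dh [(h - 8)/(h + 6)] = 14/(h + 6)^2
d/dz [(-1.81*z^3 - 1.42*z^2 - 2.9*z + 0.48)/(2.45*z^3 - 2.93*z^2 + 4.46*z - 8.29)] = (1.77635683940025e-15*z^5 + 8.7823*z^4 - 1.93519999999999*z^3 + 26.6565*z^2 + 26.3564*z + 21.9002)/(6.0025*z^6 - 14.357*z^5 + 30.4389*z^4 - 66.7566*z^3 + 68.471*z^2 - 73.9468*z + 68.7241)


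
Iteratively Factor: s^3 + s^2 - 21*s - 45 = (s - 5)*(s^2 + 6*s + 9) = (s - 5)*(s + 3)*(s + 3)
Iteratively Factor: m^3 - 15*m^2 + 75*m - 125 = (m - 5)*(m^2 - 10*m + 25) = (m - 5)^2*(m - 5)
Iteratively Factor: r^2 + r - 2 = (r + 2)*(r - 1)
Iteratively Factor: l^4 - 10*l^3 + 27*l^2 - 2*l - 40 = (l - 4)*(l^3 - 6*l^2 + 3*l + 10) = (l - 5)*(l - 4)*(l^2 - l - 2) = (l - 5)*(l - 4)*(l - 2)*(l + 1)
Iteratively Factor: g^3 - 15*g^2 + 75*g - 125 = (g - 5)*(g^2 - 10*g + 25) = (g - 5)^2*(g - 5)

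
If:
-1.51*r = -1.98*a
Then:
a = 0.762626262626263*r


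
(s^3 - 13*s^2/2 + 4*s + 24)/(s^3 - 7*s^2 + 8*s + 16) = (s + 3/2)/(s + 1)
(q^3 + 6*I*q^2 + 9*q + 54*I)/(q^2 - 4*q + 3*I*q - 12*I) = (q^2 + 3*I*q + 18)/(q - 4)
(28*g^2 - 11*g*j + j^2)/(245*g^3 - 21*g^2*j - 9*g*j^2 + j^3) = (4*g - j)/(35*g^2 + 2*g*j - j^2)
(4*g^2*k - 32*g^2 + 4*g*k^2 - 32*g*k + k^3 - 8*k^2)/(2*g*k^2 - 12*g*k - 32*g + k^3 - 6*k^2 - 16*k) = (2*g + k)/(k + 2)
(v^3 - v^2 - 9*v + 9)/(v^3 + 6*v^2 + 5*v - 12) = (v - 3)/(v + 4)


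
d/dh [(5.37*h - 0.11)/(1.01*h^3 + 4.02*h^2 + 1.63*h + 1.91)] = (-10.8474*h^3 - 21.2541*h^2 + 0.8844*h + 10.436)/(1.0201*h^6 + 8.1204*h^5 + 19.453*h^4 + 16.9634*h^3 + 18.0133*h^2 + 6.2266*h + 3.6481)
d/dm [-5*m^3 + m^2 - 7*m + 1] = -15*m^2 + 2*m - 7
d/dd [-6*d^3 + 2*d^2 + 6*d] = -18*d^2 + 4*d + 6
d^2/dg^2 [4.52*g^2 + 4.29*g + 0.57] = 9.04000000000000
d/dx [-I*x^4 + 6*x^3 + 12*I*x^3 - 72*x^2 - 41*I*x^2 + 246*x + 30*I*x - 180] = -4*I*x^3 + x^2*(18 + 36*I) + x*(-144 - 82*I) + 246 + 30*I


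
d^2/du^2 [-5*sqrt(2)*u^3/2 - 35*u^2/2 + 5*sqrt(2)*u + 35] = -15*sqrt(2)*u - 35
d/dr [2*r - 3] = 2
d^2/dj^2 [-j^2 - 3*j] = -2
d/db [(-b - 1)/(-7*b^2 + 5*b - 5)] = (7*b^2 - 5*b - (b + 1)*(14*b - 5) + 5)/(7*b^2 - 5*b + 5)^2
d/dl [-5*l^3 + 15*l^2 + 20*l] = -15*l^2 + 30*l + 20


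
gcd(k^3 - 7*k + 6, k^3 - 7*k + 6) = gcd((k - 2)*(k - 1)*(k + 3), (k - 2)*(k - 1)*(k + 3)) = k^3 - 7*k + 6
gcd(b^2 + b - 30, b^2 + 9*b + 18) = b + 6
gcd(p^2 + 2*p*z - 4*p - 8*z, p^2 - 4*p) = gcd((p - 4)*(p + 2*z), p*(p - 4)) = p - 4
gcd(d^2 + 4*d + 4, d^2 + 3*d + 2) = d + 2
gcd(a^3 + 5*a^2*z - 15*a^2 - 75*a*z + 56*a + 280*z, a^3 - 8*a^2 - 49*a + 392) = a^2 - 15*a + 56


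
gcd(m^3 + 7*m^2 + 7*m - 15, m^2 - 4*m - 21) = m + 3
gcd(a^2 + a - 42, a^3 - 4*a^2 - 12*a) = a - 6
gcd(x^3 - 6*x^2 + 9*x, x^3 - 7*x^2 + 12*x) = x^2 - 3*x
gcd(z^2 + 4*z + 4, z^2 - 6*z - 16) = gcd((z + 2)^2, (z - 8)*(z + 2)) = z + 2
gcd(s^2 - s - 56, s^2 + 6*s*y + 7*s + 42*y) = s + 7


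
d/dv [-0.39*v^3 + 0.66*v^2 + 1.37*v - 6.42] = -1.17*v^2 + 1.32*v + 1.37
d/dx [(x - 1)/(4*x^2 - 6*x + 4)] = (-2*x^2 + 4*x - 1)/(2*(4*x^4 - 12*x^3 + 17*x^2 - 12*x + 4))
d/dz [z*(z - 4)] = 2*z - 4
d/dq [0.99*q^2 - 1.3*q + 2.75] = 1.98*q - 1.3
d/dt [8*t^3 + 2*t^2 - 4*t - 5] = 24*t^2 + 4*t - 4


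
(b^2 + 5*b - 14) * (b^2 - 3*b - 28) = b^4 + 2*b^3 - 57*b^2 - 98*b + 392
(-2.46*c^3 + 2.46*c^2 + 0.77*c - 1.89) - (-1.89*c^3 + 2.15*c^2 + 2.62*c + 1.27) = -0.57*c^3 + 0.31*c^2 - 1.85*c - 3.16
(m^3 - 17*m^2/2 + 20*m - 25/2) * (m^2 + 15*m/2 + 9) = m^5 - m^4 - 139*m^3/4 + 61*m^2 + 345*m/4 - 225/2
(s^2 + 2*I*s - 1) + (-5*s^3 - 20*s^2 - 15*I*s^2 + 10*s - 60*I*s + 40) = -5*s^3 - 19*s^2 - 15*I*s^2 + 10*s - 58*I*s + 39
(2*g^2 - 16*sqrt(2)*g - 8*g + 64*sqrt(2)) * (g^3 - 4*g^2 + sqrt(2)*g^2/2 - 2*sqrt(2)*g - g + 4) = 2*g^5 - 15*sqrt(2)*g^4 - 16*g^4 + 14*g^3 + 120*sqrt(2)*g^3 - 224*sqrt(2)*g^2 + 144*g^2 - 288*g - 128*sqrt(2)*g + 256*sqrt(2)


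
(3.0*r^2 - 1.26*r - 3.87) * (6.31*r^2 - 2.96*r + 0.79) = 18.93*r^4 - 16.8306*r^3 - 18.3201*r^2 + 10.4598*r - 3.0573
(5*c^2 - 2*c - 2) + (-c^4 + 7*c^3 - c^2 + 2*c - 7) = -c^4 + 7*c^3 + 4*c^2 - 9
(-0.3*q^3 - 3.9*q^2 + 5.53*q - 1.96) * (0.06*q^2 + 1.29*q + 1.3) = -0.018*q^5 - 0.621*q^4 - 5.0892*q^3 + 1.9461*q^2 + 4.6606*q - 2.548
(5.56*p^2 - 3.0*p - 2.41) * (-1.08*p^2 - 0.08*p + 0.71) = -6.0048*p^4 + 2.7952*p^3 + 6.7904*p^2 - 1.9372*p - 1.7111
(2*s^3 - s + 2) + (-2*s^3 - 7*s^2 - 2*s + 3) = -7*s^2 - 3*s + 5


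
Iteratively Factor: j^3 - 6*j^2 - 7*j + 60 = (j + 3)*(j^2 - 9*j + 20) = (j - 4)*(j + 3)*(j - 5)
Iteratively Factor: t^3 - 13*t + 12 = (t - 3)*(t^2 + 3*t - 4) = (t - 3)*(t - 1)*(t + 4)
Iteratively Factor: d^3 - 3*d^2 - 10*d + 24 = (d - 4)*(d^2 + d - 6) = (d - 4)*(d - 2)*(d + 3)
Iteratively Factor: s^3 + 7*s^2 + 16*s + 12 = (s + 3)*(s^2 + 4*s + 4) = (s + 2)*(s + 3)*(s + 2)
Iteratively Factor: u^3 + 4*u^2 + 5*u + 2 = (u + 2)*(u^2 + 2*u + 1) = (u + 1)*(u + 2)*(u + 1)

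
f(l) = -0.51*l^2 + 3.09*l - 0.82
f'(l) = 3.09 - 1.02*l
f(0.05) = -0.67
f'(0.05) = 3.04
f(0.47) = 0.52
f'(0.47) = 2.61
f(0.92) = 1.59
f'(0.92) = 2.15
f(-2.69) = -12.82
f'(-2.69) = 5.83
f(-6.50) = -42.45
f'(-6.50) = 9.72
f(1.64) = 2.88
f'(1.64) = 1.42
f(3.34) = 3.81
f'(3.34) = -0.32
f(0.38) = 0.28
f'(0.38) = 2.70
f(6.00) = -0.64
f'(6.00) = -3.03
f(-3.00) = -14.68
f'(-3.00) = 6.15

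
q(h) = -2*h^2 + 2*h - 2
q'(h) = 2 - 4*h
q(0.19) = -1.69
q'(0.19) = 1.24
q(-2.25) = -16.62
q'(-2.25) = 11.00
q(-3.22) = -29.18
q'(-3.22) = 14.88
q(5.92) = -60.25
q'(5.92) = -21.68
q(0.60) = -1.52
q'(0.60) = -0.40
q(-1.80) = -12.08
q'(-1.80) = 9.20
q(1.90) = -5.42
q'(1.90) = -5.60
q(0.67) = -1.56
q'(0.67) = -0.68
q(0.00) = -2.00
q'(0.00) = 2.00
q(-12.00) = -314.00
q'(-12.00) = 50.00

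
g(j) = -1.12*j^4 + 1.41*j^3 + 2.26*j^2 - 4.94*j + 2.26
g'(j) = -4.48*j^3 + 4.23*j^2 + 4.52*j - 4.94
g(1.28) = -0.41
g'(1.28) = -1.62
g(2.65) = -23.95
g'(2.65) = -46.63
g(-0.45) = 4.77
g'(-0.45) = -5.71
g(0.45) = 0.58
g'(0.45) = -2.46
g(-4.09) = -349.61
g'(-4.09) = 353.85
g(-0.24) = 3.55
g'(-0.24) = -5.72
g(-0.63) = 5.74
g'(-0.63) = -4.99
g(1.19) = -0.29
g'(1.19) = -1.12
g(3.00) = -44.87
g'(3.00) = -74.27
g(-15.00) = -60873.89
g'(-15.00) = 15999.01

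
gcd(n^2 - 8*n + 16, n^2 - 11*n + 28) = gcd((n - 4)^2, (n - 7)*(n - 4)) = n - 4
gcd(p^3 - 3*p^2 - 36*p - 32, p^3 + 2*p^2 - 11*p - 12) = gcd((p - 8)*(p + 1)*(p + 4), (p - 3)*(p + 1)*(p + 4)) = p^2 + 5*p + 4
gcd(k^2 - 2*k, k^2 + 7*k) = k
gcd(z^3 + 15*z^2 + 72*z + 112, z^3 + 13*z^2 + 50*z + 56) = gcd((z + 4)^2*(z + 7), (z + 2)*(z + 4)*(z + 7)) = z^2 + 11*z + 28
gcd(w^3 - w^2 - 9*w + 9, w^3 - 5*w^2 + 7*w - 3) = w^2 - 4*w + 3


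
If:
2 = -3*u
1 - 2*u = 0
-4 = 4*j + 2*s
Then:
No Solution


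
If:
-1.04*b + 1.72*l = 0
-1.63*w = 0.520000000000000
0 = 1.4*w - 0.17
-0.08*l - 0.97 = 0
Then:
No Solution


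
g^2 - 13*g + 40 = (g - 8)*(g - 5)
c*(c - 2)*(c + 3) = c^3 + c^2 - 6*c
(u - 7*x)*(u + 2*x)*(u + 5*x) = u^3 - 39*u*x^2 - 70*x^3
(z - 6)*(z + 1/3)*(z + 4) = z^3 - 5*z^2/3 - 74*z/3 - 8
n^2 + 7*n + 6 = (n + 1)*(n + 6)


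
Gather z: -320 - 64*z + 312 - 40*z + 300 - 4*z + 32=324 - 108*z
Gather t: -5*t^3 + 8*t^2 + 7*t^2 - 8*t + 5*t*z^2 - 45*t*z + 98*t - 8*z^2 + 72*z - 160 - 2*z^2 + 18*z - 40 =-5*t^3 + 15*t^2 + t*(5*z^2 - 45*z + 90) - 10*z^2 + 90*z - 200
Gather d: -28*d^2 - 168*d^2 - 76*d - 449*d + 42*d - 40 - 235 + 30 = -196*d^2 - 483*d - 245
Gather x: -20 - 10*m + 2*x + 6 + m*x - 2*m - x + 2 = -12*m + x*(m + 1) - 12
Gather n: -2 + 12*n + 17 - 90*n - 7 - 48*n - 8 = -126*n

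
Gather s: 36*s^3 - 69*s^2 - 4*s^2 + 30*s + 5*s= 36*s^3 - 73*s^2 + 35*s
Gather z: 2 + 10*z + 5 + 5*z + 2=15*z + 9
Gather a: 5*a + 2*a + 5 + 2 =7*a + 7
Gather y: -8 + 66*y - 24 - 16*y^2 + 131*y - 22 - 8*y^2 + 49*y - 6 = -24*y^2 + 246*y - 60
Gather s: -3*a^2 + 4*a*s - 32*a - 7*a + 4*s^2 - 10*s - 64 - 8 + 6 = -3*a^2 - 39*a + 4*s^2 + s*(4*a - 10) - 66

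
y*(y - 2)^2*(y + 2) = y^4 - 2*y^3 - 4*y^2 + 8*y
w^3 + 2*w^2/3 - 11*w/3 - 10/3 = (w - 2)*(w + 1)*(w + 5/3)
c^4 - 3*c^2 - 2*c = c*(c - 2)*(c + 1)^2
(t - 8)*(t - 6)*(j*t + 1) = j*t^3 - 14*j*t^2 + 48*j*t + t^2 - 14*t + 48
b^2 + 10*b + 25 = (b + 5)^2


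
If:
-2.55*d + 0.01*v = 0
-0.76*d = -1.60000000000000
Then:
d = 2.11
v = 536.84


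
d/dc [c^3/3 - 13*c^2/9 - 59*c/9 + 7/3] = c^2 - 26*c/9 - 59/9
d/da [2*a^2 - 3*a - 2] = 4*a - 3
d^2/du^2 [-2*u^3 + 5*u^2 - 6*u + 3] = 10 - 12*u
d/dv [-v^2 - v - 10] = -2*v - 1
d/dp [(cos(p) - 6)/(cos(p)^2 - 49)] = (cos(p)^2 - 12*cos(p) + 49)*sin(p)/(cos(p)^2 - 49)^2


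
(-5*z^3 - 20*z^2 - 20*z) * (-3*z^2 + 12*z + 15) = 15*z^5 - 255*z^3 - 540*z^2 - 300*z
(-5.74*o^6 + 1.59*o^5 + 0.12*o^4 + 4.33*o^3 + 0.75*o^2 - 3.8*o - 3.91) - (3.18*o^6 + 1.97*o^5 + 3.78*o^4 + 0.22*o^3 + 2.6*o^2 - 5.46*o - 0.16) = -8.92*o^6 - 0.38*o^5 - 3.66*o^4 + 4.11*o^3 - 1.85*o^2 + 1.66*o - 3.75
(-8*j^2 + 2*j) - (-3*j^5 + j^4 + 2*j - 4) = 3*j^5 - j^4 - 8*j^2 + 4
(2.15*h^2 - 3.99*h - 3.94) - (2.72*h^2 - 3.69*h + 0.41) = -0.57*h^2 - 0.3*h - 4.35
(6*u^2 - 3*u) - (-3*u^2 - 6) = 9*u^2 - 3*u + 6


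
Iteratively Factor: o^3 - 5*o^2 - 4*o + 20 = (o + 2)*(o^2 - 7*o + 10) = (o - 2)*(o + 2)*(o - 5)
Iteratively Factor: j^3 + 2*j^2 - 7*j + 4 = (j + 4)*(j^2 - 2*j + 1) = (j - 1)*(j + 4)*(j - 1)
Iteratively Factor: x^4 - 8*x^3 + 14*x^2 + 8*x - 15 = (x - 5)*(x^3 - 3*x^2 - x + 3) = (x - 5)*(x + 1)*(x^2 - 4*x + 3) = (x - 5)*(x - 1)*(x + 1)*(x - 3)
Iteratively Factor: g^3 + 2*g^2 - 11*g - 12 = (g + 1)*(g^2 + g - 12) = (g + 1)*(g + 4)*(g - 3)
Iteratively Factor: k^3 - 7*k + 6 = (k - 2)*(k^2 + 2*k - 3) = (k - 2)*(k - 1)*(k + 3)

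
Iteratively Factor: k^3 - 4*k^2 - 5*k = (k)*(k^2 - 4*k - 5) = k*(k + 1)*(k - 5)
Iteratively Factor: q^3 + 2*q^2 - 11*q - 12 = (q - 3)*(q^2 + 5*q + 4) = (q - 3)*(q + 4)*(q + 1)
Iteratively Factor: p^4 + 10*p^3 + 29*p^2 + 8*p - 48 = (p - 1)*(p^3 + 11*p^2 + 40*p + 48) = (p - 1)*(p + 4)*(p^2 + 7*p + 12) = (p - 1)*(p + 4)^2*(p + 3)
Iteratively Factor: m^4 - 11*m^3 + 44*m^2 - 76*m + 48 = (m - 2)*(m^3 - 9*m^2 + 26*m - 24) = (m - 3)*(m - 2)*(m^2 - 6*m + 8) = (m - 4)*(m - 3)*(m - 2)*(m - 2)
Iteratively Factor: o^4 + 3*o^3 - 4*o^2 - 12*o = (o + 2)*(o^3 + o^2 - 6*o) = o*(o + 2)*(o^2 + o - 6) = o*(o - 2)*(o + 2)*(o + 3)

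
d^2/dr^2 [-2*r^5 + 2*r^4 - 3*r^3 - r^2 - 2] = -40*r^3 + 24*r^2 - 18*r - 2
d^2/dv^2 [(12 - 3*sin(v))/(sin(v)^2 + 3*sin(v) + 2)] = 3*(sin(v)^4 - 20*sin(v)^3 - 30*sin(v)^2 + 44*sin(v) + 68)/((sin(v) + 1)^2*(sin(v) + 2)^3)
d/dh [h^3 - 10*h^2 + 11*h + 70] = 3*h^2 - 20*h + 11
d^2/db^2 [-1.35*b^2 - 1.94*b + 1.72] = -2.70000000000000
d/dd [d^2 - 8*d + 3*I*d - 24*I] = 2*d - 8 + 3*I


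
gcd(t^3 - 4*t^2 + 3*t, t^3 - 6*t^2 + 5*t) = t^2 - t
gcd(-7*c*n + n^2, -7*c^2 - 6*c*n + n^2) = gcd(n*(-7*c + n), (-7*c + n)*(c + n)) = 7*c - n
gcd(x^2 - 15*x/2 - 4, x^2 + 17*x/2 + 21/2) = 1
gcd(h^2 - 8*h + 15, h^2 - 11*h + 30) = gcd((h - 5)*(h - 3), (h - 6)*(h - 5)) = h - 5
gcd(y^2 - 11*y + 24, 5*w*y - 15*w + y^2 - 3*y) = y - 3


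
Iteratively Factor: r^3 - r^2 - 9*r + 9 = (r - 3)*(r^2 + 2*r - 3) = (r - 3)*(r - 1)*(r + 3)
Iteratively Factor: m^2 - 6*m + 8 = (m - 2)*(m - 4)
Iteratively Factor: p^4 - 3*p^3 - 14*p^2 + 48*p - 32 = (p - 1)*(p^3 - 2*p^2 - 16*p + 32) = (p - 2)*(p - 1)*(p^2 - 16) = (p - 2)*(p - 1)*(p + 4)*(p - 4)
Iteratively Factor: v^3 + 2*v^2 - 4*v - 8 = (v - 2)*(v^2 + 4*v + 4) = (v - 2)*(v + 2)*(v + 2)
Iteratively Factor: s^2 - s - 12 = (s + 3)*(s - 4)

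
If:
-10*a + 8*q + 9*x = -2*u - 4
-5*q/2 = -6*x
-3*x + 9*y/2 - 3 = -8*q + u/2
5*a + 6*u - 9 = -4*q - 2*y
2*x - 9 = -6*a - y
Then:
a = 11995/8011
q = 38256/40055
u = -4989/40055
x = 3188/8011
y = -6247/8011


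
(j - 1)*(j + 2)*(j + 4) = j^3 + 5*j^2 + 2*j - 8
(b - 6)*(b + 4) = b^2 - 2*b - 24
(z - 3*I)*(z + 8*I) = z^2 + 5*I*z + 24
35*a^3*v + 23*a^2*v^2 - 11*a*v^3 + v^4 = v*(-7*a + v)*(-5*a + v)*(a + v)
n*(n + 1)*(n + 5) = n^3 + 6*n^2 + 5*n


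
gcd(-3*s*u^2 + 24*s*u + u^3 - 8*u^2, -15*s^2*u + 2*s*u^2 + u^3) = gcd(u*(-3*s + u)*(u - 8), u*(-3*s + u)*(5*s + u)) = 3*s*u - u^2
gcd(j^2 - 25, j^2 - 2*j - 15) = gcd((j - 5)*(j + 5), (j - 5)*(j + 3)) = j - 5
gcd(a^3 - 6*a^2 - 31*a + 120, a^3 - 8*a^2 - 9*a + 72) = a^2 - 11*a + 24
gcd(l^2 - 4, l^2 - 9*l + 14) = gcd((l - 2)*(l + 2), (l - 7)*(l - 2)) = l - 2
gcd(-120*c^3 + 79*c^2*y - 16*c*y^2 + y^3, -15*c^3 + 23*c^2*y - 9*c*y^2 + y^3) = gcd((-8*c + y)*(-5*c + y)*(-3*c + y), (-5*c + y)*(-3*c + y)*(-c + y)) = 15*c^2 - 8*c*y + y^2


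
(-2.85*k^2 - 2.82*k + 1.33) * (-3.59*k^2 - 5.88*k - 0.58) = 10.2315*k^4 + 26.8818*k^3 + 13.4599*k^2 - 6.1848*k - 0.7714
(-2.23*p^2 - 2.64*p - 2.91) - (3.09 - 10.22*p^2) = 7.99*p^2 - 2.64*p - 6.0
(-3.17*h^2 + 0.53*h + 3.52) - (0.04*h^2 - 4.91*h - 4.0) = -3.21*h^2 + 5.44*h + 7.52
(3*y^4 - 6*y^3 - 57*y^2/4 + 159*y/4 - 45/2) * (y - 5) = 3*y^5 - 21*y^4 + 63*y^3/4 + 111*y^2 - 885*y/4 + 225/2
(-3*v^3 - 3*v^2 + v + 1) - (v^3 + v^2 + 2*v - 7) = -4*v^3 - 4*v^2 - v + 8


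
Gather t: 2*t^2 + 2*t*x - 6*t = 2*t^2 + t*(2*x - 6)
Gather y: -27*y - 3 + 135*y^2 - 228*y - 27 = 135*y^2 - 255*y - 30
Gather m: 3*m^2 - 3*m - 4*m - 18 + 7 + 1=3*m^2 - 7*m - 10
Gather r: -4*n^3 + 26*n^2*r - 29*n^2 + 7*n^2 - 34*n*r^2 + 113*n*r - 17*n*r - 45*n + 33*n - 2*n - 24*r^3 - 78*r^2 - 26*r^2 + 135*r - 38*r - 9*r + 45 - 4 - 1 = -4*n^3 - 22*n^2 - 14*n - 24*r^3 + r^2*(-34*n - 104) + r*(26*n^2 + 96*n + 88) + 40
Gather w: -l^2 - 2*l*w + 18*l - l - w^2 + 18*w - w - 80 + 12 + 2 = -l^2 + 17*l - w^2 + w*(17 - 2*l) - 66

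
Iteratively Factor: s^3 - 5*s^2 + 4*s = (s)*(s^2 - 5*s + 4) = s*(s - 4)*(s - 1)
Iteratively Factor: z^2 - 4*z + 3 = (z - 1)*(z - 3)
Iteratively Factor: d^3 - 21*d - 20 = (d + 4)*(d^2 - 4*d - 5) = (d + 1)*(d + 4)*(d - 5)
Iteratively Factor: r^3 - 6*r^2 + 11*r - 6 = (r - 1)*(r^2 - 5*r + 6) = (r - 3)*(r - 1)*(r - 2)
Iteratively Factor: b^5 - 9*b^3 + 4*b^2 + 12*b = (b + 1)*(b^4 - b^3 - 8*b^2 + 12*b) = (b + 1)*(b + 3)*(b^3 - 4*b^2 + 4*b) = b*(b + 1)*(b + 3)*(b^2 - 4*b + 4) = b*(b - 2)*(b + 1)*(b + 3)*(b - 2)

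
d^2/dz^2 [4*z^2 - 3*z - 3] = 8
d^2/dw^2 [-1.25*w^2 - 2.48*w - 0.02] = -2.50000000000000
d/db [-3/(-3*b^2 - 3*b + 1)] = 9*(-2*b - 1)/(3*b^2 + 3*b - 1)^2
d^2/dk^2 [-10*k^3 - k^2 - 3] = -60*k - 2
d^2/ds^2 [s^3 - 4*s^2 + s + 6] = 6*s - 8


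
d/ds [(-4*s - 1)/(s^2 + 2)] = 2*(2*s^2 + s - 4)/(s^4 + 4*s^2 + 4)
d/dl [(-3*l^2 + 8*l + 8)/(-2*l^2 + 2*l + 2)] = 5*l*(l + 2)/(2*(l^4 - 2*l^3 - l^2 + 2*l + 1))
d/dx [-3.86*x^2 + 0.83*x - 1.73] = 0.83 - 7.72*x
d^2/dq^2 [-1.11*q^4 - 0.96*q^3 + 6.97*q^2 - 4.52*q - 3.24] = -13.32*q^2 - 5.76*q + 13.94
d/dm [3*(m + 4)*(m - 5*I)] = 6*m + 12 - 15*I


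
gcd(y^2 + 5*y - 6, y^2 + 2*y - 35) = 1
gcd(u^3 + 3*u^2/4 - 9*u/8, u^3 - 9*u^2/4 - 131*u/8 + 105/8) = u - 3/4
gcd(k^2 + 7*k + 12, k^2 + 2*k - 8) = k + 4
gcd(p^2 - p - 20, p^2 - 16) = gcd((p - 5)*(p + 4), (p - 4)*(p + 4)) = p + 4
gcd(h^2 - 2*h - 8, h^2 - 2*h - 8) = h^2 - 2*h - 8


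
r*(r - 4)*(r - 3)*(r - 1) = r^4 - 8*r^3 + 19*r^2 - 12*r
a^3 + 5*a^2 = a^2*(a + 5)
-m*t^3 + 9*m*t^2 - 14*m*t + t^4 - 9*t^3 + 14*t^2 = t*(-m + t)*(t - 7)*(t - 2)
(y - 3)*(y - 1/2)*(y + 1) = y^3 - 5*y^2/2 - 2*y + 3/2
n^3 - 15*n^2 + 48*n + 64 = (n - 8)^2*(n + 1)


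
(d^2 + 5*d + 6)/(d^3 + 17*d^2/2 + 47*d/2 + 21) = 2/(2*d + 7)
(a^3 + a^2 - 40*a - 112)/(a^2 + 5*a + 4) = (a^2 - 3*a - 28)/(a + 1)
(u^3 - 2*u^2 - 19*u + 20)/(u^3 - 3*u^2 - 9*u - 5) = (u^2 + 3*u - 4)/(u^2 + 2*u + 1)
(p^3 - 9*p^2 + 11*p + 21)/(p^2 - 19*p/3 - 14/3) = 3*(p^2 - 2*p - 3)/(3*p + 2)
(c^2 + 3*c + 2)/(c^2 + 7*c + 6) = (c + 2)/(c + 6)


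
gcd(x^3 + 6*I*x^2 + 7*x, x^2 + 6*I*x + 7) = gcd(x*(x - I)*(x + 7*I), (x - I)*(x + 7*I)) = x^2 + 6*I*x + 7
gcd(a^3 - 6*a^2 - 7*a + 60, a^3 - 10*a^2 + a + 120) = a^2 - 2*a - 15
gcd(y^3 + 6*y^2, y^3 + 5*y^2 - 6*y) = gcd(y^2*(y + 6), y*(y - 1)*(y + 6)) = y^2 + 6*y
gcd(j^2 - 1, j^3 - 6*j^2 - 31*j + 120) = 1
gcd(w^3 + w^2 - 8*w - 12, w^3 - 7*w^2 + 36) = w^2 - w - 6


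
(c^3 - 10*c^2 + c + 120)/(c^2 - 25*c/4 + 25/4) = 4*(c^2 - 5*c - 24)/(4*c - 5)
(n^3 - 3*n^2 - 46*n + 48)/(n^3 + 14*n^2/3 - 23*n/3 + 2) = 3*(n - 8)/(3*n - 1)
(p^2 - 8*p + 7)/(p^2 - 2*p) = (p^2 - 8*p + 7)/(p*(p - 2))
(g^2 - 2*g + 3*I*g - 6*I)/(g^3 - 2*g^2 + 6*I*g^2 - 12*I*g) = (g + 3*I)/(g*(g + 6*I))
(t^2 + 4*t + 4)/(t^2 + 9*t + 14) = (t + 2)/(t + 7)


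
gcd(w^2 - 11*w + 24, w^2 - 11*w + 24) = w^2 - 11*w + 24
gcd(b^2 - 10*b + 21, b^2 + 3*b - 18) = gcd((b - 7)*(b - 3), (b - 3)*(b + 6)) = b - 3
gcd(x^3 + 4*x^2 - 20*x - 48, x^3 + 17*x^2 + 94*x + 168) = x + 6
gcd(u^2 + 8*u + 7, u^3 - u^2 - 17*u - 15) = u + 1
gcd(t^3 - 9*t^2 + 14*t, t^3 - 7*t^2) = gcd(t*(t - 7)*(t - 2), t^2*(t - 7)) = t^2 - 7*t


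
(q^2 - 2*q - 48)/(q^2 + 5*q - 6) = (q - 8)/(q - 1)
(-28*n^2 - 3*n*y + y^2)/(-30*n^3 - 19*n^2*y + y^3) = (28*n^2 + 3*n*y - y^2)/(30*n^3 + 19*n^2*y - y^3)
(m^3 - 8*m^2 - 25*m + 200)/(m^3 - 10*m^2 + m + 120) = (m + 5)/(m + 3)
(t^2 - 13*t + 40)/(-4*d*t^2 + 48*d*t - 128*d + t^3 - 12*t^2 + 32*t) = (t - 5)/(-4*d*t + 16*d + t^2 - 4*t)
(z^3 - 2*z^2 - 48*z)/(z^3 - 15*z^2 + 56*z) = (z + 6)/(z - 7)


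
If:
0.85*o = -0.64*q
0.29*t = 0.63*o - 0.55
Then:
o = 0.46031746031746*t + 0.873015873015873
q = -0.611359126984127*t - 1.15947420634921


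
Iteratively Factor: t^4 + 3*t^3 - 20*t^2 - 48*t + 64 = (t - 4)*(t^3 + 7*t^2 + 8*t - 16) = (t - 4)*(t + 4)*(t^2 + 3*t - 4) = (t - 4)*(t - 1)*(t + 4)*(t + 4)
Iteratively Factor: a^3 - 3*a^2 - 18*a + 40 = (a - 5)*(a^2 + 2*a - 8) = (a - 5)*(a + 4)*(a - 2)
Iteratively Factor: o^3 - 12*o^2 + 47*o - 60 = (o - 4)*(o^2 - 8*o + 15) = (o - 4)*(o - 3)*(o - 5)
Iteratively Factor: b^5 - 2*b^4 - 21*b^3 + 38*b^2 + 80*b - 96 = (b - 1)*(b^4 - b^3 - 22*b^2 + 16*b + 96) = (b - 3)*(b - 1)*(b^3 + 2*b^2 - 16*b - 32) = (b - 3)*(b - 1)*(b + 4)*(b^2 - 2*b - 8) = (b - 4)*(b - 3)*(b - 1)*(b + 4)*(b + 2)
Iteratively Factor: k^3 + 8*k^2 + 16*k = (k + 4)*(k^2 + 4*k) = k*(k + 4)*(k + 4)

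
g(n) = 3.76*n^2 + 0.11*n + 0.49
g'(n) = 7.52*n + 0.11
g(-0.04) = 0.49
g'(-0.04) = -0.19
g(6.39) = 154.72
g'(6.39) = 48.16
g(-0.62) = 1.87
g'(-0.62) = -4.55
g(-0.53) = 1.49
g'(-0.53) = -3.88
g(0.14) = 0.58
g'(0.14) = 1.16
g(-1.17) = 5.51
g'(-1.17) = -8.69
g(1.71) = 11.67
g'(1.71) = 12.97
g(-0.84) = 3.05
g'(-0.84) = -6.21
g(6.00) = 136.51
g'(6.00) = 45.23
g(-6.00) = 135.19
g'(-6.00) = -45.01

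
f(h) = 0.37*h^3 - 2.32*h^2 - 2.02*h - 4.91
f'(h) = 1.11*h^2 - 4.64*h - 2.02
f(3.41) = -24.10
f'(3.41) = -4.94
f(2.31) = -17.40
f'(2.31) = -6.82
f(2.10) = -15.96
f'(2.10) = -6.87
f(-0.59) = -4.60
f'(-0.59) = 1.10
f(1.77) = -13.70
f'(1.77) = -6.76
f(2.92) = -21.38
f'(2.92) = -6.10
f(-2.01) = -13.23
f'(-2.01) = 11.79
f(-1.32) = -7.14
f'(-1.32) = 6.04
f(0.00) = -4.91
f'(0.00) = -2.02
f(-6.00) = -156.23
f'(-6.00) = 65.78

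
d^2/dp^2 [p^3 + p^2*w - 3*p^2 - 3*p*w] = 6*p + 2*w - 6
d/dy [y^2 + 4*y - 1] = 2*y + 4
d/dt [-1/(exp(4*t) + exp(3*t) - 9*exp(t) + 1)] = (4*exp(3*t) + 3*exp(2*t) - 9)*exp(t)/(exp(4*t) + exp(3*t) - 9*exp(t) + 1)^2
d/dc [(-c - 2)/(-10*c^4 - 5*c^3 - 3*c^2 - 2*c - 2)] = (10*c^4 + 5*c^3 + 3*c^2 + 2*c - (c + 2)*(40*c^3 + 15*c^2 + 6*c + 2) + 2)/(10*c^4 + 5*c^3 + 3*c^2 + 2*c + 2)^2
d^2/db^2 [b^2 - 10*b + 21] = 2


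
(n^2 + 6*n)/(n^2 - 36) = n/(n - 6)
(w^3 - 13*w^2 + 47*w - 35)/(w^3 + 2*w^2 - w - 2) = (w^2 - 12*w + 35)/(w^2 + 3*w + 2)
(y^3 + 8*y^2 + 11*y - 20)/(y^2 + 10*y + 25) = (y^2 + 3*y - 4)/(y + 5)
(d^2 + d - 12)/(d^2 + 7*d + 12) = (d - 3)/(d + 3)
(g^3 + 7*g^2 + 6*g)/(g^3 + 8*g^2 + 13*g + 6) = g/(g + 1)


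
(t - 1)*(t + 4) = t^2 + 3*t - 4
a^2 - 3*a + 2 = (a - 2)*(a - 1)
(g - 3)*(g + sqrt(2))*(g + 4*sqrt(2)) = g^3 - 3*g^2 + 5*sqrt(2)*g^2 - 15*sqrt(2)*g + 8*g - 24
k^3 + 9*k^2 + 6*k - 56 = (k - 2)*(k + 4)*(k + 7)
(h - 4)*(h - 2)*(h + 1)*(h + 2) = h^4 - 3*h^3 - 8*h^2 + 12*h + 16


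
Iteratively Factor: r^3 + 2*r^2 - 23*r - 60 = (r + 3)*(r^2 - r - 20) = (r - 5)*(r + 3)*(r + 4)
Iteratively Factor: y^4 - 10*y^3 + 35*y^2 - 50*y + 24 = (y - 1)*(y^3 - 9*y^2 + 26*y - 24) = (y - 4)*(y - 1)*(y^2 - 5*y + 6) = (y - 4)*(y - 3)*(y - 1)*(y - 2)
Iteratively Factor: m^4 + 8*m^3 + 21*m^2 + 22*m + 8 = (m + 4)*(m^3 + 4*m^2 + 5*m + 2) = (m + 1)*(m + 4)*(m^2 + 3*m + 2) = (m + 1)^2*(m + 4)*(m + 2)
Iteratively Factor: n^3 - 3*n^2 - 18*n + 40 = (n + 4)*(n^2 - 7*n + 10) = (n - 2)*(n + 4)*(n - 5)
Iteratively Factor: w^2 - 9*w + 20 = (w - 5)*(w - 4)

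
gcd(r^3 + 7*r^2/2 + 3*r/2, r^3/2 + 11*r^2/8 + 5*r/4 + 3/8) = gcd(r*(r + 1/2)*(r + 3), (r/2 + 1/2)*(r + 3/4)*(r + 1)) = 1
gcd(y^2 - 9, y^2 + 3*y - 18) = y - 3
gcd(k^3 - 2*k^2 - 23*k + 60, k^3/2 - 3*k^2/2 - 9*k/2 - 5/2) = 1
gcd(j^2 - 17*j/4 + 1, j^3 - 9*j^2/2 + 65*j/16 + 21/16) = 1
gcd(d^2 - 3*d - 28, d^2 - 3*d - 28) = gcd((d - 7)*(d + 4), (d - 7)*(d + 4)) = d^2 - 3*d - 28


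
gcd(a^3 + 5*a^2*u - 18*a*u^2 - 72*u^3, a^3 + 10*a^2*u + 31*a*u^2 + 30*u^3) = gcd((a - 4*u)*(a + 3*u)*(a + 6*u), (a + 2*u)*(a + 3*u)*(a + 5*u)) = a + 3*u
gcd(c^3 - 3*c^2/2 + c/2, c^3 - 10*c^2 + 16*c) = c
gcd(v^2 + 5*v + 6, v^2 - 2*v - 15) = v + 3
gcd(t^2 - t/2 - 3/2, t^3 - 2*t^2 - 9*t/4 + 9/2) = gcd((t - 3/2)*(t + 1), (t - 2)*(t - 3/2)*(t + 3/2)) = t - 3/2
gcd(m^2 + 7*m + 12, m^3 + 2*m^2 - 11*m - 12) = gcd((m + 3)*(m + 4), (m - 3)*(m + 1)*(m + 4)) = m + 4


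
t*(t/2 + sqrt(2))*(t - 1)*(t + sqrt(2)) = t^4/2 - t^3/2 + 3*sqrt(2)*t^3/2 - 3*sqrt(2)*t^2/2 + 2*t^2 - 2*t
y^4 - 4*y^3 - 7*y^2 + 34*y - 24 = (y - 4)*(y - 2)*(y - 1)*(y + 3)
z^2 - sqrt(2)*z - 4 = (z - 2*sqrt(2))*(z + sqrt(2))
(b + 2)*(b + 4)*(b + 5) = b^3 + 11*b^2 + 38*b + 40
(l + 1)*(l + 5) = l^2 + 6*l + 5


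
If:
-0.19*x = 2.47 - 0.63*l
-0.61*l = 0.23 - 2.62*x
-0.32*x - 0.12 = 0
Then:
No Solution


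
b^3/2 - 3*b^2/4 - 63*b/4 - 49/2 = (b/2 + 1)*(b - 7)*(b + 7/2)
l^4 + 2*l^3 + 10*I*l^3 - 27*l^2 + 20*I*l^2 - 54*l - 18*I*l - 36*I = (l + 2)*(l + I)*(l + 3*I)*(l + 6*I)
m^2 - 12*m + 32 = (m - 8)*(m - 4)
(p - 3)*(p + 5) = p^2 + 2*p - 15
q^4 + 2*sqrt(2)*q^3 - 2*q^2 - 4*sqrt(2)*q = q*(q - sqrt(2))*(q + sqrt(2))*(q + 2*sqrt(2))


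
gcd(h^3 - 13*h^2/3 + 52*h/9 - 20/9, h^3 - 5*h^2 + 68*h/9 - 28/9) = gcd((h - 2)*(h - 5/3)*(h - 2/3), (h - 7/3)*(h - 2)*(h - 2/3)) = h^2 - 8*h/3 + 4/3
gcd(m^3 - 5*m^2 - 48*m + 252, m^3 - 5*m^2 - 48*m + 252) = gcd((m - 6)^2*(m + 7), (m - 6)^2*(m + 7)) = m^3 - 5*m^2 - 48*m + 252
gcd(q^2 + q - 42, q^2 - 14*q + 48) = q - 6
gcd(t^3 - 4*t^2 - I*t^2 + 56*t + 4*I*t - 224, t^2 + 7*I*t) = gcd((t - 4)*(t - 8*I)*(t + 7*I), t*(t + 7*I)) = t + 7*I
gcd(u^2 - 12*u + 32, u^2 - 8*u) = u - 8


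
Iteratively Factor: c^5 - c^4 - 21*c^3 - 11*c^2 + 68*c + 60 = (c + 1)*(c^4 - 2*c^3 - 19*c^2 + 8*c + 60) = (c - 2)*(c + 1)*(c^3 - 19*c - 30) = (c - 2)*(c + 1)*(c + 3)*(c^2 - 3*c - 10) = (c - 5)*(c - 2)*(c + 1)*(c + 3)*(c + 2)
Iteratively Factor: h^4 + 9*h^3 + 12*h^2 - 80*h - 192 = (h + 4)*(h^3 + 5*h^2 - 8*h - 48) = (h + 4)^2*(h^2 + h - 12) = (h + 4)^3*(h - 3)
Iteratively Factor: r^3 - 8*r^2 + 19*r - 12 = (r - 3)*(r^2 - 5*r + 4) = (r - 4)*(r - 3)*(r - 1)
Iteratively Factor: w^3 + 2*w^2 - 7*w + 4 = (w - 1)*(w^2 + 3*w - 4) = (w - 1)*(w + 4)*(w - 1)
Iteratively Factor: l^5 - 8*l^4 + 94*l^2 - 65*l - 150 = (l - 2)*(l^4 - 6*l^3 - 12*l^2 + 70*l + 75) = (l - 2)*(l + 3)*(l^3 - 9*l^2 + 15*l + 25) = (l - 5)*(l - 2)*(l + 3)*(l^2 - 4*l - 5) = (l - 5)*(l - 2)*(l + 1)*(l + 3)*(l - 5)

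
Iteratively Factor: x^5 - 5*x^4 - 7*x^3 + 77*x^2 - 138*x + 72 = (x - 3)*(x^4 - 2*x^3 - 13*x^2 + 38*x - 24) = (x - 3)*(x - 1)*(x^3 - x^2 - 14*x + 24) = (x - 3)*(x - 2)*(x - 1)*(x^2 + x - 12) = (x - 3)^2*(x - 2)*(x - 1)*(x + 4)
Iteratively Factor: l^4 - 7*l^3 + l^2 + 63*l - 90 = (l - 2)*(l^3 - 5*l^2 - 9*l + 45) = (l - 5)*(l - 2)*(l^2 - 9) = (l - 5)*(l - 2)*(l + 3)*(l - 3)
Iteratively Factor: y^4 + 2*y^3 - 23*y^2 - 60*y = (y + 3)*(y^3 - y^2 - 20*y) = (y - 5)*(y + 3)*(y^2 + 4*y) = y*(y - 5)*(y + 3)*(y + 4)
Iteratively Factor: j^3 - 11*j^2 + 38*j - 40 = (j - 4)*(j^2 - 7*j + 10) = (j - 4)*(j - 2)*(j - 5)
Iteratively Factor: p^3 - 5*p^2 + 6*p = (p)*(p^2 - 5*p + 6) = p*(p - 2)*(p - 3)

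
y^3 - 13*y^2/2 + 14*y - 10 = (y - 5/2)*(y - 2)^2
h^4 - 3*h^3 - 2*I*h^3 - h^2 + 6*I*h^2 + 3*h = h*(h - 3)*(h - I)^2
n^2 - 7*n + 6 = (n - 6)*(n - 1)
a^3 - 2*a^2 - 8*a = a*(a - 4)*(a + 2)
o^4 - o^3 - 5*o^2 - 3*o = o*(o - 3)*(o + 1)^2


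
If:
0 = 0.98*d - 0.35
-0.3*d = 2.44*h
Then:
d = 0.36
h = -0.04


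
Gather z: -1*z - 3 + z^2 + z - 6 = z^2 - 9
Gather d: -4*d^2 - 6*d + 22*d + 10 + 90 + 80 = -4*d^2 + 16*d + 180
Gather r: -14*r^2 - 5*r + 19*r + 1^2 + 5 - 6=-14*r^2 + 14*r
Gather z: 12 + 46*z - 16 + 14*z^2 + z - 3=14*z^2 + 47*z - 7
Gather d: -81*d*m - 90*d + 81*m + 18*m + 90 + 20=d*(-81*m - 90) + 99*m + 110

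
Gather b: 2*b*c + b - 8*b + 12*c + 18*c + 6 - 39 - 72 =b*(2*c - 7) + 30*c - 105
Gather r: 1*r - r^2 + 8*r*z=-r^2 + r*(8*z + 1)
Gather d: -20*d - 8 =-20*d - 8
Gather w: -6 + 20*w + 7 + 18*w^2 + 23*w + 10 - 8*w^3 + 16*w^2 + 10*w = -8*w^3 + 34*w^2 + 53*w + 11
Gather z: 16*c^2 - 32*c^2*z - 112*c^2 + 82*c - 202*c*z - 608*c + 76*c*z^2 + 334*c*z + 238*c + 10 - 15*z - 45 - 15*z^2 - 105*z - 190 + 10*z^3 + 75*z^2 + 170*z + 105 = -96*c^2 - 288*c + 10*z^3 + z^2*(76*c + 60) + z*(-32*c^2 + 132*c + 50) - 120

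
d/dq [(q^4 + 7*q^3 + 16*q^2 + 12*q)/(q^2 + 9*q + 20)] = 2*(q^5 + 17*q^4 + 103*q^3 + 276*q^2 + 320*q + 120)/(q^4 + 18*q^3 + 121*q^2 + 360*q + 400)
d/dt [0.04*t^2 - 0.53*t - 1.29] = 0.08*t - 0.53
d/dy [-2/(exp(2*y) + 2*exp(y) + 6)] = 4*(exp(y) + 1)*exp(y)/(exp(2*y) + 2*exp(y) + 6)^2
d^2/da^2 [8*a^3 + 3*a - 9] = 48*a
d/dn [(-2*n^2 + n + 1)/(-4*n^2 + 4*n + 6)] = (-2*n^2 - 8*n + 1)/(2*(4*n^4 - 8*n^3 - 8*n^2 + 12*n + 9))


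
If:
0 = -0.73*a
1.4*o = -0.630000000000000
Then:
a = 0.00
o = -0.45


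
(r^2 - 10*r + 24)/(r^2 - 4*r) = (r - 6)/r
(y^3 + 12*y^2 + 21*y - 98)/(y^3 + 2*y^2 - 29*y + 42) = (y + 7)/(y - 3)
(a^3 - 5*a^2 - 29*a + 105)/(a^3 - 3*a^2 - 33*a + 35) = (a - 3)/(a - 1)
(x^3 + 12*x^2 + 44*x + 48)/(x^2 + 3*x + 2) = (x^2 + 10*x + 24)/(x + 1)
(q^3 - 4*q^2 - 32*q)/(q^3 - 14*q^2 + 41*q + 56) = q*(q + 4)/(q^2 - 6*q - 7)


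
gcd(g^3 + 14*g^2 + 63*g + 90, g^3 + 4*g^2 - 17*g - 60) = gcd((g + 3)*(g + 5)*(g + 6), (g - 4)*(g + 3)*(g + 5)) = g^2 + 8*g + 15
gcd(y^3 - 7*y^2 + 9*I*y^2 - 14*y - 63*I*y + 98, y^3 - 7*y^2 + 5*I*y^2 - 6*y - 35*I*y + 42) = y^2 + y*(-7 + 2*I) - 14*I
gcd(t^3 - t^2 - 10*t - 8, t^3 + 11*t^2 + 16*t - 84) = 1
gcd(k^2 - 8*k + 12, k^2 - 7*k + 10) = k - 2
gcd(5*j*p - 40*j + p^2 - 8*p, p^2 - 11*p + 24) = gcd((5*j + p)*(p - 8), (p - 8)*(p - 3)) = p - 8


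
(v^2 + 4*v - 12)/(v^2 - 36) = (v - 2)/(v - 6)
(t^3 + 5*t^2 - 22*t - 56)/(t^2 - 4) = (t^2 + 3*t - 28)/(t - 2)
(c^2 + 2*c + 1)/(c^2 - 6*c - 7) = (c + 1)/(c - 7)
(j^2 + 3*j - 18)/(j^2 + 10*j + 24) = (j - 3)/(j + 4)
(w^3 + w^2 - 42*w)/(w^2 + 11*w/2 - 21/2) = 2*w*(w - 6)/(2*w - 3)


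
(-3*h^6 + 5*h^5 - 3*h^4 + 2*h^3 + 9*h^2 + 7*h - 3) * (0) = 0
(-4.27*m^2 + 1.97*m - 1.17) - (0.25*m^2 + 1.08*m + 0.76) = -4.52*m^2 + 0.89*m - 1.93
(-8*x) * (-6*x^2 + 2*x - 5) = 48*x^3 - 16*x^2 + 40*x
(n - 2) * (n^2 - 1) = n^3 - 2*n^2 - n + 2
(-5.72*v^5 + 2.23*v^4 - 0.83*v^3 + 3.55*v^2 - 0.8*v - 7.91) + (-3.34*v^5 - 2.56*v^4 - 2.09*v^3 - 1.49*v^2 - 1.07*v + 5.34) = -9.06*v^5 - 0.33*v^4 - 2.92*v^3 + 2.06*v^2 - 1.87*v - 2.57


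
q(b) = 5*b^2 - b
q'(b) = 10*b - 1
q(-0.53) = 1.93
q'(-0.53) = -6.30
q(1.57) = 10.75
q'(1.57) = 14.70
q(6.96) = 235.25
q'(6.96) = 68.60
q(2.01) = 18.19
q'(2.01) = 19.10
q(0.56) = 1.01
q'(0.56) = 4.60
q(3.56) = 59.81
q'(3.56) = 34.60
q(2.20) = 22.00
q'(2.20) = 21.00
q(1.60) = 11.20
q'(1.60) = 15.00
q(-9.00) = 414.00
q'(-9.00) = -91.00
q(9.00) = 396.00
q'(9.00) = 89.00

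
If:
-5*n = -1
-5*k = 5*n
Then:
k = -1/5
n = 1/5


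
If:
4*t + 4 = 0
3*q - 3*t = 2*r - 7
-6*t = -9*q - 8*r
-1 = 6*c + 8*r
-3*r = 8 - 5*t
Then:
No Solution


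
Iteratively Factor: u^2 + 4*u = (u + 4)*(u)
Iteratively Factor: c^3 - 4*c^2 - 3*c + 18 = (c + 2)*(c^2 - 6*c + 9) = (c - 3)*(c + 2)*(c - 3)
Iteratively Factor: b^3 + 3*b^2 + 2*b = (b + 2)*(b^2 + b) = (b + 1)*(b + 2)*(b)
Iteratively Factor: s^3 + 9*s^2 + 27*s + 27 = (s + 3)*(s^2 + 6*s + 9) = (s + 3)^2*(s + 3)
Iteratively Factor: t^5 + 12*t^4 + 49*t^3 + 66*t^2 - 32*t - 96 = (t + 3)*(t^4 + 9*t^3 + 22*t^2 - 32) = (t + 2)*(t + 3)*(t^3 + 7*t^2 + 8*t - 16) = (t + 2)*(t + 3)*(t + 4)*(t^2 + 3*t - 4) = (t + 2)*(t + 3)*(t + 4)^2*(t - 1)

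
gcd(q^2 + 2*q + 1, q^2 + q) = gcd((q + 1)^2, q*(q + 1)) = q + 1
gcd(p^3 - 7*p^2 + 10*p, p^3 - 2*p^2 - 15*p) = p^2 - 5*p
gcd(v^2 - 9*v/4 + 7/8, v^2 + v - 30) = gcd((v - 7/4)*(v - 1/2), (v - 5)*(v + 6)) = 1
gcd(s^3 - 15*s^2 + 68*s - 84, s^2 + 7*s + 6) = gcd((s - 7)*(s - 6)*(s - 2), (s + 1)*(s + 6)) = 1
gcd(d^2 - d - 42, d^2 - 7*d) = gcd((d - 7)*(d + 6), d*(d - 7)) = d - 7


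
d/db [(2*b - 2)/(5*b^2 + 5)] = 2*(b^2 - 2*b*(b - 1) + 1)/(5*(b^2 + 1)^2)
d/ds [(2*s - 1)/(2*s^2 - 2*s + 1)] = 4*s*(1 - s)/(4*s^4 - 8*s^3 + 8*s^2 - 4*s + 1)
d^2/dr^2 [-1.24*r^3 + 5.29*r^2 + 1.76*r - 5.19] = 10.58 - 7.44*r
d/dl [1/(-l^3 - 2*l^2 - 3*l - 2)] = (3*l^2 + 4*l + 3)/(l^3 + 2*l^2 + 3*l + 2)^2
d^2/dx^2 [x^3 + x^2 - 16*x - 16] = 6*x + 2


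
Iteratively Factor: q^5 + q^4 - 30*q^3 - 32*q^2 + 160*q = (q + 4)*(q^4 - 3*q^3 - 18*q^2 + 40*q) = (q - 5)*(q + 4)*(q^3 + 2*q^2 - 8*q) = (q - 5)*(q + 4)^2*(q^2 - 2*q) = (q - 5)*(q - 2)*(q + 4)^2*(q)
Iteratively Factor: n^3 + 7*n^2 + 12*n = (n)*(n^2 + 7*n + 12) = n*(n + 4)*(n + 3)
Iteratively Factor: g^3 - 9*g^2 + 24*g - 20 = (g - 2)*(g^2 - 7*g + 10) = (g - 2)^2*(g - 5)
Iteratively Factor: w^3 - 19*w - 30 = (w + 3)*(w^2 - 3*w - 10) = (w + 2)*(w + 3)*(w - 5)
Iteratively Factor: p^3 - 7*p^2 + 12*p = (p)*(p^2 - 7*p + 12) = p*(p - 4)*(p - 3)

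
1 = 1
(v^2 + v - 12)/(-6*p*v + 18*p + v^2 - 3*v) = (-v - 4)/(6*p - v)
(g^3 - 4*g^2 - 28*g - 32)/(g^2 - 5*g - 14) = (g^2 - 6*g - 16)/(g - 7)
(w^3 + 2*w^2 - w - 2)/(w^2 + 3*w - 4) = (w^2 + 3*w + 2)/(w + 4)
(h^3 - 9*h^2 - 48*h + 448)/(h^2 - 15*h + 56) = (h^2 - h - 56)/(h - 7)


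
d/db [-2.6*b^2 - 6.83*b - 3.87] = -5.2*b - 6.83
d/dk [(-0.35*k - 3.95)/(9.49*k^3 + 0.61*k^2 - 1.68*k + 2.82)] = (6.643*k^3 + 112.67*k^2 + 4.819*k - 7.623)/(90.0601*k^6 + 11.5778*k^5 - 31.5143*k^4 + 51.474*k^3 + 6.2628*k^2 - 9.4752*k + 7.9524)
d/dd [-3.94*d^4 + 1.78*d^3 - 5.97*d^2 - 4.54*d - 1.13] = -15.76*d^3 + 5.34*d^2 - 11.94*d - 4.54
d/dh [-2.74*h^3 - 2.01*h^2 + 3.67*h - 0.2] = -8.22*h^2 - 4.02*h + 3.67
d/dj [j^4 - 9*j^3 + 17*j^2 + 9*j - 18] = 4*j^3 - 27*j^2 + 34*j + 9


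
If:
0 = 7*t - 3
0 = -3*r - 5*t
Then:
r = -5/7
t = 3/7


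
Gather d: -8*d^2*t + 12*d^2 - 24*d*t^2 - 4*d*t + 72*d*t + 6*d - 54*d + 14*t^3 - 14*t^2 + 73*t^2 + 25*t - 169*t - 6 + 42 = d^2*(12 - 8*t) + d*(-24*t^2 + 68*t - 48) + 14*t^3 + 59*t^2 - 144*t + 36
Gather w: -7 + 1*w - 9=w - 16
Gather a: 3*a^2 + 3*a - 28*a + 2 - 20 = 3*a^2 - 25*a - 18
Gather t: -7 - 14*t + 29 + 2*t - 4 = 18 - 12*t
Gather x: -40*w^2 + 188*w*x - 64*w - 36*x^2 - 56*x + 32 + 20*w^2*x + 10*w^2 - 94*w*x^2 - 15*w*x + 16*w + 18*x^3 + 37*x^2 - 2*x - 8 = -30*w^2 - 48*w + 18*x^3 + x^2*(1 - 94*w) + x*(20*w^2 + 173*w - 58) + 24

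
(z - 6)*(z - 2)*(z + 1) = z^3 - 7*z^2 + 4*z + 12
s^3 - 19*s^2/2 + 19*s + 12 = (s - 6)*(s - 4)*(s + 1/2)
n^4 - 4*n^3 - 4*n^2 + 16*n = n*(n - 4)*(n - 2)*(n + 2)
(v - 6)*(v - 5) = v^2 - 11*v + 30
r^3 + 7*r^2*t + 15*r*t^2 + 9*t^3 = (r + t)*(r + 3*t)^2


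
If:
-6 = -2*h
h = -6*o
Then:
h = 3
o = -1/2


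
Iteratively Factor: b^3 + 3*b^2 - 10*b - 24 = (b - 3)*(b^2 + 6*b + 8) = (b - 3)*(b + 4)*(b + 2)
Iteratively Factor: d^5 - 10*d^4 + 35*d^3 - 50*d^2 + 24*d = (d - 3)*(d^4 - 7*d^3 + 14*d^2 - 8*d) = (d - 3)*(d - 1)*(d^3 - 6*d^2 + 8*d) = d*(d - 3)*(d - 1)*(d^2 - 6*d + 8) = d*(d - 3)*(d - 2)*(d - 1)*(d - 4)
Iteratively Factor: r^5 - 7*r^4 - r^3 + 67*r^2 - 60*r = (r - 5)*(r^4 - 2*r^3 - 11*r^2 + 12*r) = (r - 5)*(r - 4)*(r^3 + 2*r^2 - 3*r) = (r - 5)*(r - 4)*(r - 1)*(r^2 + 3*r) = (r - 5)*(r - 4)*(r - 1)*(r + 3)*(r)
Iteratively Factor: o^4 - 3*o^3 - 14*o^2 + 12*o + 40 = (o - 2)*(o^3 - o^2 - 16*o - 20) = (o - 5)*(o - 2)*(o^2 + 4*o + 4) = (o - 5)*(o - 2)*(o + 2)*(o + 2)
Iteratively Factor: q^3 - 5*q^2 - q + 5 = (q - 1)*(q^2 - 4*q - 5) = (q - 1)*(q + 1)*(q - 5)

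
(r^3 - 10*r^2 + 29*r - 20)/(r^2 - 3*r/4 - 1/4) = 4*(r^2 - 9*r + 20)/(4*r + 1)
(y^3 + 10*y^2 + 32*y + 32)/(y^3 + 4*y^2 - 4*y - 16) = (y + 4)/(y - 2)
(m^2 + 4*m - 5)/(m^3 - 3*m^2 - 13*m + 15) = (m + 5)/(m^2 - 2*m - 15)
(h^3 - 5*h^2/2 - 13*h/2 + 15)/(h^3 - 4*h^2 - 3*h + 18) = (h^2 + h/2 - 5)/(h^2 - h - 6)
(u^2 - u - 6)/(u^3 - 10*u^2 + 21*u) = (u + 2)/(u*(u - 7))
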